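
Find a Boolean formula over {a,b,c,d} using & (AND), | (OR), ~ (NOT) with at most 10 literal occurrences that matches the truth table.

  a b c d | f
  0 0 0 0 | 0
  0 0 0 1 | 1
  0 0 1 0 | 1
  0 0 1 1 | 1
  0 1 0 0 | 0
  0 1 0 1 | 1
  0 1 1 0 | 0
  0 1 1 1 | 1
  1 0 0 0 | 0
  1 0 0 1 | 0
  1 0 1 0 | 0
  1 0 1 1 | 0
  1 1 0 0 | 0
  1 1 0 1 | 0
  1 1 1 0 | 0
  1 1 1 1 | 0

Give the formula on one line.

((((~b & c) | (d | (a & c))) & (~c | ~a)) & ~a)

  ~b = 1111000011110000
  (~b & c) = 0011000000110000
  (a & c) = 0000000000110011
  (d | (a & c)) = 0101010101110111
  ((~b & c) | (d | (a & c))) = 0111010101110111
  ~c = 1100110011001100
  ~a = 1111111100000000
  (~c | ~a) = 1111111111001100
  (((~b & c) | (d | (a & c))) & (~c | ~a)) = 0111010101000100
  ((((~b & c) | (d | (a & c))) & (~c | ~a)) & ~a) = 0111010100000000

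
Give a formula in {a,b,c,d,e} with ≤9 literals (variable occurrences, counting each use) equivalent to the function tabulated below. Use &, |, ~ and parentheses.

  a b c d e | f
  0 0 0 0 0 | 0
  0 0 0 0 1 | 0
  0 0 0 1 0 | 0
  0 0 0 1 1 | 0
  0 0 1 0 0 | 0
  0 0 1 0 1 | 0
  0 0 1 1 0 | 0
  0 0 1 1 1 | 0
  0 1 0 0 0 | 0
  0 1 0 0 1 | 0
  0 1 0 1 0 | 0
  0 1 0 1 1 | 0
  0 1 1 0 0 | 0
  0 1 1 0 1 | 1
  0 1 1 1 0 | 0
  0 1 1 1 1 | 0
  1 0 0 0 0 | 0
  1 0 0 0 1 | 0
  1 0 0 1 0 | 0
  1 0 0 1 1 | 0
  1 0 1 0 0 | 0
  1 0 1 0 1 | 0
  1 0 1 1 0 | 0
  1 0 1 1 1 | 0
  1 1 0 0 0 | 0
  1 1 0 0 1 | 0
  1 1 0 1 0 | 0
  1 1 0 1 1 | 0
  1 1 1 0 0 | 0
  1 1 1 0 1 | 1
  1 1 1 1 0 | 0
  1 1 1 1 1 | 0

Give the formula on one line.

  ~b = 11111111000000001111111100000000
  ~c = 11110000111100001111000011110000
  (~b | ~c) = 11111111111100001111111111110000
  ~e = 10101010101010101010101010101010
  (a | ~e) = 10101010101010101111111111111111
  ((~b | ~c) & (a | ~e)) = 10101010101000001111111111110000
  ~d = 11001100110011001100110011001100
  (e & ~d) = 01000100010001000100010001000100
  (((~b | ~c) & (a | ~e)) | (e & ~d)) = 11101110111001001111111111110100
  (~d & b) = 00000000110011000000000011001100
  ((((~b | ~c) & (a | ~e)) | (e & ~d)) & (~d & b)) = 00000000110001000000000011000100
  (c & ((((~b | ~c) & (a | ~e)) | (e & ~d)) & (~d & b))) = 00000000000001000000000000000100

(c & ((((~b | ~c) & (a | ~e)) | (e & ~d)) & (~d & b)))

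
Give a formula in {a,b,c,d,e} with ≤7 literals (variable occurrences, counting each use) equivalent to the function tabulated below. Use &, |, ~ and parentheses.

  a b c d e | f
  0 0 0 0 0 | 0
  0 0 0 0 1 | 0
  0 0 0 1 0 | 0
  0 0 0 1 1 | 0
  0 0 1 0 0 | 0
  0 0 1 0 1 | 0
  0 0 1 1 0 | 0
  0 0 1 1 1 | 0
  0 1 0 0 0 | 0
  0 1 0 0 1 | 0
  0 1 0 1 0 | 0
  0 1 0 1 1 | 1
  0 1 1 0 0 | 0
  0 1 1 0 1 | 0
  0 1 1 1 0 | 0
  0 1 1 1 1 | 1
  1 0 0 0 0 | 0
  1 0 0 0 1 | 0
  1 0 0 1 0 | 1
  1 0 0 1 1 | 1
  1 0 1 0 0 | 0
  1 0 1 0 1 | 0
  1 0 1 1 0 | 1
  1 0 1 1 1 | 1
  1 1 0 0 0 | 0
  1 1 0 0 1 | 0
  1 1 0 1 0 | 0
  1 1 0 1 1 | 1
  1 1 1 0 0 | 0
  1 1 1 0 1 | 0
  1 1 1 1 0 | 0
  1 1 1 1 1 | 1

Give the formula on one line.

(d & (((a | b) & (~b | e)) | ~d))

  (a | b) = 00000000111111111111111111111111
  ~b = 11111111000000001111111100000000
  (~b | e) = 11111111010101011111111101010101
  ((a | b) & (~b | e)) = 00000000010101011111111101010101
  ~d = 11001100110011001100110011001100
  (((a | b) & (~b | e)) | ~d) = 11001100110111011111111111011101
  (d & (((a | b) & (~b | e)) | ~d)) = 00000000000100010011001100010001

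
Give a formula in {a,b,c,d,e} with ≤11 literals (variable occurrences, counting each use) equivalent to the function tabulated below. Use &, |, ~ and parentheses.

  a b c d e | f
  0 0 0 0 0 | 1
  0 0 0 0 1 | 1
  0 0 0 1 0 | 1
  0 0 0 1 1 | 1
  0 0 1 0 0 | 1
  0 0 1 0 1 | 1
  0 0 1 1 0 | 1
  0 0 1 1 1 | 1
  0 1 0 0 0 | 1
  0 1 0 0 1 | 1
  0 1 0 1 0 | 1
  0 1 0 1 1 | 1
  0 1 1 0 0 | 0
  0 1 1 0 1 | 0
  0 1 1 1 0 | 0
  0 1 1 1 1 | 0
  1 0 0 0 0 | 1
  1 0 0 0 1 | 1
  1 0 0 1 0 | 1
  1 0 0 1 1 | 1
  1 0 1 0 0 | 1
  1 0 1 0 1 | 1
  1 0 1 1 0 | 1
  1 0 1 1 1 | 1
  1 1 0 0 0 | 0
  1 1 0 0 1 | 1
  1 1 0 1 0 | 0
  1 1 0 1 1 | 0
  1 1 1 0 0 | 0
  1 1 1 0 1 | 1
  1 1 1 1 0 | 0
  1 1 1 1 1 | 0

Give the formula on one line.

((~c & ~a) | (~b | ((~d & e) & ((~d | e) & a))))

  ~c = 11110000111100001111000011110000
  ~a = 11111111111111110000000000000000
  (~c & ~a) = 11110000111100000000000000000000
  ~b = 11111111000000001111111100000000
  ~d = 11001100110011001100110011001100
  (~d & e) = 01000100010001000100010001000100
  (~d | e) = 11011101110111011101110111011101
  ((~d | e) & a) = 00000000000000001101110111011101
  ((~d & e) & ((~d | e) & a)) = 00000000000000000100010001000100
  (~b | ((~d & e) & ((~d | e) & a))) = 11111111000000001111111101000100
  ((~c & ~a) | (~b | ((~d & e) & ((~d | e) & a)))) = 11111111111100001111111101000100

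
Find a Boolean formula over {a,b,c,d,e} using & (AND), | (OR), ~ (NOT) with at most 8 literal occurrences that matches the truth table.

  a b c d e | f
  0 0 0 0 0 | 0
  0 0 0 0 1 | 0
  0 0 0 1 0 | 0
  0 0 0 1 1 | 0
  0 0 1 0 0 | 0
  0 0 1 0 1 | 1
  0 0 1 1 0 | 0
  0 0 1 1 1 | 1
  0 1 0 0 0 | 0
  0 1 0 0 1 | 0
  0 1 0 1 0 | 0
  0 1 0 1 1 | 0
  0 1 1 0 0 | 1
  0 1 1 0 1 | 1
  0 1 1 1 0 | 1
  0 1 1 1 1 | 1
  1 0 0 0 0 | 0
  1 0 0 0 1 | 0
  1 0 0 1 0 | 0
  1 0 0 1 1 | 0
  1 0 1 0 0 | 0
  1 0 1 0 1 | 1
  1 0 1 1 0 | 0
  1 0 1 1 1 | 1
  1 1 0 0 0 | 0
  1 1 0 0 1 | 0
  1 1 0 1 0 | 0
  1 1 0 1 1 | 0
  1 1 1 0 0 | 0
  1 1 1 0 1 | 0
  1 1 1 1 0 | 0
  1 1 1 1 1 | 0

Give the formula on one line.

(((~a & ((~d & a) | b)) | (~b & e)) & c)

  ~a = 11111111111111110000000000000000
  ~d = 11001100110011001100110011001100
  (~d & a) = 00000000000000001100110011001100
  ((~d & a) | b) = 00000000111111111100110011111111
  (~a & ((~d & a) | b)) = 00000000111111110000000000000000
  ~b = 11111111000000001111111100000000
  (~b & e) = 01010101000000000101010100000000
  ((~a & ((~d & a) | b)) | (~b & e)) = 01010101111111110101010100000000
  (((~a & ((~d & a) | b)) | (~b & e)) & c) = 00000101000011110000010100000000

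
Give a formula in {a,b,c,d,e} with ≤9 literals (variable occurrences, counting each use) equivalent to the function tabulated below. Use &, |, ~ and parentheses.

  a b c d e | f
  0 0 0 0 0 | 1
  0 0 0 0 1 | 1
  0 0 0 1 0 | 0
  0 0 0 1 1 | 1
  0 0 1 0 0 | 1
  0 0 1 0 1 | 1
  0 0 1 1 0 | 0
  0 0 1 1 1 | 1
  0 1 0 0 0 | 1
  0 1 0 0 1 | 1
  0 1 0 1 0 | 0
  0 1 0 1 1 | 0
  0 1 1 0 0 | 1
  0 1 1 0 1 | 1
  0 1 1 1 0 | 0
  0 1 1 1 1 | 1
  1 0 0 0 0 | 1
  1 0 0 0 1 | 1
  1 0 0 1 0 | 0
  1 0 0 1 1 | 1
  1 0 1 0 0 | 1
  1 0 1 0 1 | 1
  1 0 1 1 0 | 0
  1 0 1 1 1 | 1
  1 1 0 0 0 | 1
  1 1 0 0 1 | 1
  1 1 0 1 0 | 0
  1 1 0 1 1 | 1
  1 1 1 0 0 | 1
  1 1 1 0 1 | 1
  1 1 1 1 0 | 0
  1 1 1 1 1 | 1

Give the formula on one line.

((e & (a | c)) | ((e & ~b) | ~d))

  (a | c) = 00001111000011111111111111111111
  (e & (a | c)) = 00000101000001010101010101010101
  ~b = 11111111000000001111111100000000
  (e & ~b) = 01010101000000000101010100000000
  ~d = 11001100110011001100110011001100
  ((e & ~b) | ~d) = 11011101110011001101110111001100
  ((e & (a | c)) | ((e & ~b) | ~d)) = 11011101110011011101110111011101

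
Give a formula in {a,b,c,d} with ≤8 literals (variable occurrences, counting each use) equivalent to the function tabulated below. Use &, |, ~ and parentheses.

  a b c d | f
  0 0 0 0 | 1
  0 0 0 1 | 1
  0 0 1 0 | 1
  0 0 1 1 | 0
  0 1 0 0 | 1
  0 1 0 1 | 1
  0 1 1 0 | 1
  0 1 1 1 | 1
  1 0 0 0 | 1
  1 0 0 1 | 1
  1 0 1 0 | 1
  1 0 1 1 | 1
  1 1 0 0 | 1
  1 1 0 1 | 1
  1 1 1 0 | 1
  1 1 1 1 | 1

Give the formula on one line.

  ~d = 1010101010101010
  (d & a) = 0000000001010101
  ~c = 1100110011001100
  ((d & a) | ~c) = 1100110011011101
  (((d & a) | ~c) | a) = 1100110011111111
  (~d | (((d & a) | ~c) | a)) = 1110111011111111
  (~d | b) = 1010111110101111
  ((~d | (((d & a) | ~c) | a)) | (~d | b)) = 1110111111111111

((~d | (((d & a) | ~c) | a)) | (~d | b))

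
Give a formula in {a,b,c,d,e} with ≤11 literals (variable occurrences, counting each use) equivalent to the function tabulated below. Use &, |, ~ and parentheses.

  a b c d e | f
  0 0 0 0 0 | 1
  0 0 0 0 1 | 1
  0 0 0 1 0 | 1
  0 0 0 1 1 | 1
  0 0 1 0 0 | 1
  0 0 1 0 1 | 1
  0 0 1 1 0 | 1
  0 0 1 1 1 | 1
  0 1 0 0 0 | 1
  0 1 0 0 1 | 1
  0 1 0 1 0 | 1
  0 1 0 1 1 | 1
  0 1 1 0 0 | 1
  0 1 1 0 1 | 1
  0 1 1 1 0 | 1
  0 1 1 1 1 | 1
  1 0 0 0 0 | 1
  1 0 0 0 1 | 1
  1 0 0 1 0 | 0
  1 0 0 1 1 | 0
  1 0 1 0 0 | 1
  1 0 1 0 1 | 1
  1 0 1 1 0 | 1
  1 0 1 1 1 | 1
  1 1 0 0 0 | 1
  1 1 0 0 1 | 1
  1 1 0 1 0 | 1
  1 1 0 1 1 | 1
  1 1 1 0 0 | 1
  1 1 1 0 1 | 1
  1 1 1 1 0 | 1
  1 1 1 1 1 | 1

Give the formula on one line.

  ~a = 11111111111111110000000000000000
  (~a | c) = 11111111111111110000111100001111
  ~c = 11110000111100001111000011110000
  ~d = 11001100110011001100110011001100
  (~c & ~d) = 11000000110000001100000011000000
  ((~a | c) | (~c & ~d)) = 11111111111111111100111111001111
  (~d | a) = 11001100110011001111111111111111
  (((~a | c) | (~c & ~d)) & (~d | a)) = 11001100110011001100111111001111
  ((((~a | c) | (~c & ~d)) & (~d | a)) | ~a) = 11111111111111111100111111001111
  (((((~a | c) | (~c & ~d)) & (~d | a)) | ~a) | b) = 11111111111111111100111111111111

(((((~a | c) | (~c & ~d)) & (~d | a)) | ~a) | b)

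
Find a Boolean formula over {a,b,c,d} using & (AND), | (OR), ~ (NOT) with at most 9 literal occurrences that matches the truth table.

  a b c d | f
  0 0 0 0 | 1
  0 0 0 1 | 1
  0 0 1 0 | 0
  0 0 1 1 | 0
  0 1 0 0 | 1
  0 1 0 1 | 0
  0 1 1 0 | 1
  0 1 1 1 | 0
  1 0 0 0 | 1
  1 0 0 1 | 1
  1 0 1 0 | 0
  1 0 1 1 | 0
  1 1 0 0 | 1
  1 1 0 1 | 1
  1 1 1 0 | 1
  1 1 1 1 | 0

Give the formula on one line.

((b & (((a | c) & ~c) | (~d & b))) | (~c & ~b))

  (a | c) = 0011001111111111
  ~c = 1100110011001100
  ((a | c) & ~c) = 0000000011001100
  ~d = 1010101010101010
  (~d & b) = 0000101000001010
  (((a | c) & ~c) | (~d & b)) = 0000101011001110
  (b & (((a | c) & ~c) | (~d & b))) = 0000101000001110
  ~b = 1111000011110000
  (~c & ~b) = 1100000011000000
  ((b & (((a | c) & ~c) | (~d & b))) | (~c & ~b)) = 1100101011001110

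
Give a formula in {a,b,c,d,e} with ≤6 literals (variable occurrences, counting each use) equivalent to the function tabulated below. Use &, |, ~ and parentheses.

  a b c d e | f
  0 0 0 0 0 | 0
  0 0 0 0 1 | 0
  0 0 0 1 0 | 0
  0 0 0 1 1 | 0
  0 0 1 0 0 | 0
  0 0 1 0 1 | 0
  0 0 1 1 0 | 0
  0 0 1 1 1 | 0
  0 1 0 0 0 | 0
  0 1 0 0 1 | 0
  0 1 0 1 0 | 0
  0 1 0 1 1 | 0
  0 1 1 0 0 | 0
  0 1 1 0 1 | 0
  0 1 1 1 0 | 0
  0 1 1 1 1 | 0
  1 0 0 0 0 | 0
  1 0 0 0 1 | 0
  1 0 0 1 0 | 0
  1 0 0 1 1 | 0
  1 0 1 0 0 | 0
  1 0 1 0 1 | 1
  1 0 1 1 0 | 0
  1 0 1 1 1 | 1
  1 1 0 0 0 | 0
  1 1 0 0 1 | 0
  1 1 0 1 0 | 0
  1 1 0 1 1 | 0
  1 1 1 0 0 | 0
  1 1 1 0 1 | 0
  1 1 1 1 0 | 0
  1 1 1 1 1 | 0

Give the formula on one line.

  (a & c) = 00000000000000000000111100001111
  ~e = 10101010101010101010101010101010
  ((a & c) | ~e) = 10101010101010101010111110101111
  (((a & c) | ~e) & e) = 00000000000000000000010100000101
  ~b = 11111111000000001111111100000000
  ~a = 11111111111111110000000000000000
  (~b | ~a) = 11111111111111111111111100000000
  ((((a & c) | ~e) & e) & (~b | ~a)) = 00000000000000000000010100000000

((((a & c) | ~e) & e) & (~b | ~a))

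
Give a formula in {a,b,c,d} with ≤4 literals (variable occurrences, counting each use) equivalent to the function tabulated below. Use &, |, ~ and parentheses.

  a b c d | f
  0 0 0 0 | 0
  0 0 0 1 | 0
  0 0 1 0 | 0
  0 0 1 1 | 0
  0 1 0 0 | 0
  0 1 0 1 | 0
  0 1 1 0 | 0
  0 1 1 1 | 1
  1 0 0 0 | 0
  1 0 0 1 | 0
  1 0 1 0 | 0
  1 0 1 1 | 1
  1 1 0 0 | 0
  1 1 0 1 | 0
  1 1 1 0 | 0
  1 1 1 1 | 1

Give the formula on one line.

  (b | a) = 0000111111111111
  (d & c) = 0001000100010001
  ((b | a) & (d & c)) = 0000000100010001

((b | a) & (d & c))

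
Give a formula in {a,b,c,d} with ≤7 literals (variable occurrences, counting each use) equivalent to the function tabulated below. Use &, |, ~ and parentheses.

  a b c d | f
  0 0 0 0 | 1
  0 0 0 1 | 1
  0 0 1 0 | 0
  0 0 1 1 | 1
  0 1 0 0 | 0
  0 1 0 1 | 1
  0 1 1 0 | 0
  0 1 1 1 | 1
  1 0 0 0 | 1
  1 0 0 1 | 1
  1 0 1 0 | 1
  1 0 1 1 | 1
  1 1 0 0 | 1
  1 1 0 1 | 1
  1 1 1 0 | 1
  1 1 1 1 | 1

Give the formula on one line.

((d | a) | (((~b & ~c) | (a & d)) & ~b))

  (d | a) = 0101010111111111
  ~b = 1111000011110000
  ~c = 1100110011001100
  (~b & ~c) = 1100000011000000
  (a & d) = 0000000001010101
  ((~b & ~c) | (a & d)) = 1100000011010101
  (((~b & ~c) | (a & d)) & ~b) = 1100000011010000
  ((d | a) | (((~b & ~c) | (a & d)) & ~b)) = 1101010111111111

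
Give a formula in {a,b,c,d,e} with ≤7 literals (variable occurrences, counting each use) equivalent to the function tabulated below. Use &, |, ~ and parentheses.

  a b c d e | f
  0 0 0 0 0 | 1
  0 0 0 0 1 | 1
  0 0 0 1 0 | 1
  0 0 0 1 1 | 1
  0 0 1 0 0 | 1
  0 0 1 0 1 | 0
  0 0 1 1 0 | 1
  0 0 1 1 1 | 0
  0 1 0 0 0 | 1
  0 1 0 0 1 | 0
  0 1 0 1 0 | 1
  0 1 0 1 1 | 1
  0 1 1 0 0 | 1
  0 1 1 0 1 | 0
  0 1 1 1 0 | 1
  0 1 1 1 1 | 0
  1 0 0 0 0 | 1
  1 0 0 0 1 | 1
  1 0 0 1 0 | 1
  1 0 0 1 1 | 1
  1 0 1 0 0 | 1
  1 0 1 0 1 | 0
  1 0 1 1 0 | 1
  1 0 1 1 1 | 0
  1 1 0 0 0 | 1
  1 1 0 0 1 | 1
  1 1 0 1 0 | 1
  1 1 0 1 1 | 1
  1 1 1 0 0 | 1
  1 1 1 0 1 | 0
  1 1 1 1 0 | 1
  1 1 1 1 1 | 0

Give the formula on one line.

((((~b | ~e) | a) | d) & (~e | ~c))

  ~b = 11111111000000001111111100000000
  ~e = 10101010101010101010101010101010
  (~b | ~e) = 11111111101010101111111110101010
  ((~b | ~e) | a) = 11111111101010101111111111111111
  (((~b | ~e) | a) | d) = 11111111101110111111111111111111
  ~c = 11110000111100001111000011110000
  (~e | ~c) = 11111010111110101111101011111010
  ((((~b | ~e) | a) | d) & (~e | ~c)) = 11111010101110101111101011111010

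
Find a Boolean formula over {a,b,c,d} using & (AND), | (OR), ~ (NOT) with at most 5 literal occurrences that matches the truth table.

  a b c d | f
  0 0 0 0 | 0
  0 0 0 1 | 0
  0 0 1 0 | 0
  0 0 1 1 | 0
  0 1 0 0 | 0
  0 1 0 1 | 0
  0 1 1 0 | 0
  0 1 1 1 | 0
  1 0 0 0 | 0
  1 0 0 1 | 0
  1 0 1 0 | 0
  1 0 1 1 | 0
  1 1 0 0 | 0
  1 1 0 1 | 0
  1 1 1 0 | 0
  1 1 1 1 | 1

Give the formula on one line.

(((c & a) & b) & d)

  (c & a) = 0000000000110011
  ((c & a) & b) = 0000000000000011
  (((c & a) & b) & d) = 0000000000000001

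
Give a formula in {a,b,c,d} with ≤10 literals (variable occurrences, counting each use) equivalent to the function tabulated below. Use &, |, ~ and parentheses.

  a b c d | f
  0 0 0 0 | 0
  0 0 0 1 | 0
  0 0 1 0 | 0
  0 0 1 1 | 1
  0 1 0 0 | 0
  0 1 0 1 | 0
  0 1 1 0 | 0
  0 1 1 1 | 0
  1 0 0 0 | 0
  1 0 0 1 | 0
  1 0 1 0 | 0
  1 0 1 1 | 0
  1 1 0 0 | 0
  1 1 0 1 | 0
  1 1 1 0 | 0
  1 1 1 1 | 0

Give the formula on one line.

  ~a = 1111111100000000
  (~a | c) = 1111111100110011
  ~c = 1100110011001100
  (~c | ~a) = 1111111111001100
  ((~c | ~a) & d) = 0101010101000100
  ~b = 1111000011110000
  (((~c | ~a) & d) & ~b) = 0101000001000000
  ((~a | c) & (((~c | ~a) & d) & ~b)) = 0101000000000000
  (((~a | c) & (((~c | ~a) & d) & ~b)) | ~c) = 1101110011001100
  ((((~a | c) & (((~c | ~a) & d) & ~b)) | ~c) & c) = 0001000000000000

((((~a | c) & (((~c | ~a) & d) & ~b)) | ~c) & c)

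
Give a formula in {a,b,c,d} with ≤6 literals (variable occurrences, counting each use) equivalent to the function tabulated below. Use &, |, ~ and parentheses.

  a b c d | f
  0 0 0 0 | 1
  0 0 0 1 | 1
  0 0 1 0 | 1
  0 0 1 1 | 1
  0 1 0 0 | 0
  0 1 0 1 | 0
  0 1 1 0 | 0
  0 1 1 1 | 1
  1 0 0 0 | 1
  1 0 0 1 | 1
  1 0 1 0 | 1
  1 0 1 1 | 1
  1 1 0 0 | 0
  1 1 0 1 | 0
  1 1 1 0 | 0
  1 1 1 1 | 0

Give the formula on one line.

(((~a & b) & (a | (c & d))) | ~b)

  ~a = 1111111100000000
  (~a & b) = 0000111100000000
  (c & d) = 0001000100010001
  (a | (c & d)) = 0001000111111111
  ((~a & b) & (a | (c & d))) = 0000000100000000
  ~b = 1111000011110000
  (((~a & b) & (a | (c & d))) | ~b) = 1111000111110000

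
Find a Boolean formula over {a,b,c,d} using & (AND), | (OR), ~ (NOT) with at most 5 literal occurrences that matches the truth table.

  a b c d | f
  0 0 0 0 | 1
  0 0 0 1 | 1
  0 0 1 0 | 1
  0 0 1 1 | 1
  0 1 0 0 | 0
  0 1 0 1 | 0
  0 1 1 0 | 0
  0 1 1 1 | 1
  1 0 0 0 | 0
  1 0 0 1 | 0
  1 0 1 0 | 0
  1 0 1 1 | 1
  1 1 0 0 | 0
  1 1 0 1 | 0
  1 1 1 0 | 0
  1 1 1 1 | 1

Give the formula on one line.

((~a & ~b) | ((c | ~d) & d))

  ~a = 1111111100000000
  ~b = 1111000011110000
  (~a & ~b) = 1111000000000000
  ~d = 1010101010101010
  (c | ~d) = 1011101110111011
  ((c | ~d) & d) = 0001000100010001
  ((~a & ~b) | ((c | ~d) & d)) = 1111000100010001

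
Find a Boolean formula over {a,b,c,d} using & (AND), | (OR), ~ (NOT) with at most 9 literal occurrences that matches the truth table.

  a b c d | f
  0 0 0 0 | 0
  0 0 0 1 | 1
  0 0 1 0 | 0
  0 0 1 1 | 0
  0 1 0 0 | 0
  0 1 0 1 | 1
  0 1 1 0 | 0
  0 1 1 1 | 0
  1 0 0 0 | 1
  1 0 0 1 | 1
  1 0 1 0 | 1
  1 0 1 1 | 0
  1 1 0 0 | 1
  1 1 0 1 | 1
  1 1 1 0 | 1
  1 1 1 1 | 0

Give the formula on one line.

  (d | c) = 0111011101110111
  ((d | c) | a) = 0111011111111111
  ~c = 1100110011001100
  ~a = 1111111100000000
  ~d = 1010101010101010
  (~a | ~d) = 1111111110101010
  (c | a) = 0011001111111111
  ((~a | ~d) & (c | a)) = 0011001110101010
  (a & ((~a | ~d) & (c | a))) = 0000000010101010
  (~c | (a & ((~a | ~d) & (c | a)))) = 1100110011101110
  (((d | c) | a) & (~c | (a & ((~a | ~d) & (c | a))))) = 0100010011101110

(((d | c) | a) & (~c | (a & ((~a | ~d) & (c | a)))))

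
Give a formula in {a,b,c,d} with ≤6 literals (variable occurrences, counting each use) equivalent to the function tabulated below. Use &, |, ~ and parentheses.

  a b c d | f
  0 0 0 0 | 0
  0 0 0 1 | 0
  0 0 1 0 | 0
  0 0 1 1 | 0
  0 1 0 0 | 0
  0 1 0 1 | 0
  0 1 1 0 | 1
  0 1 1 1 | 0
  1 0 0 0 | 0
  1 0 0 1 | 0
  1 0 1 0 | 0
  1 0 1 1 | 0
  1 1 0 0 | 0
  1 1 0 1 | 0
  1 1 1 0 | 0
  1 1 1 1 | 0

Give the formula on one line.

  ~a = 1111111100000000
  ~d = 1010101010101010
  (~a & ~d) = 1010101000000000
  (b & c) = 0000001100000011
  ((~a & ~d) & (b & c)) = 0000001000000000

((~a & ~d) & (b & c))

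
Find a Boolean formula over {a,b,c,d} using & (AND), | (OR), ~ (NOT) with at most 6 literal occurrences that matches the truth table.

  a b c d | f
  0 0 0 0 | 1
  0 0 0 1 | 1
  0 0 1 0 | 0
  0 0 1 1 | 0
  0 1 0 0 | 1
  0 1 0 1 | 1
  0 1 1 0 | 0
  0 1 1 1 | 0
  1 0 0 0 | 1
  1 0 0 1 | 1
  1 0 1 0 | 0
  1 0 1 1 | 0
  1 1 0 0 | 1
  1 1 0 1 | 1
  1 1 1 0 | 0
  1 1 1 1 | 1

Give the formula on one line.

  ~c = 1100110011001100
  (b & d) = 0000010100000101
  (~c | (b & d)) = 1100110111001101
  (b & a) = 0000000000001111
  ((b & a) | ~c) = 1100110011001111
  ((~c | (b & d)) & ((b & a) | ~c)) = 1100110011001101

((~c | (b & d)) & ((b & a) | ~c))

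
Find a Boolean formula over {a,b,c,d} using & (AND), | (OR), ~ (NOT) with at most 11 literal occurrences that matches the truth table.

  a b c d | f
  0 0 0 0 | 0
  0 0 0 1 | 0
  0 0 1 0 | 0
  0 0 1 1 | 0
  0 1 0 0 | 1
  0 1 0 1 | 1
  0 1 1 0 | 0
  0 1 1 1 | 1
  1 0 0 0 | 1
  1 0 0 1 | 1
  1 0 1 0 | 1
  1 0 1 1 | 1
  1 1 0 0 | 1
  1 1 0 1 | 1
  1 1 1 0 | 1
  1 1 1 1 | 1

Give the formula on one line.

((((a & c) | b) | a) & (((~c | ~b) | d) | a))

  (a & c) = 0000000000110011
  ((a & c) | b) = 0000111100111111
  (((a & c) | b) | a) = 0000111111111111
  ~c = 1100110011001100
  ~b = 1111000011110000
  (~c | ~b) = 1111110011111100
  ((~c | ~b) | d) = 1111110111111101
  (((~c | ~b) | d) | a) = 1111110111111111
  ((((a & c) | b) | a) & (((~c | ~b) | d) | a)) = 0000110111111111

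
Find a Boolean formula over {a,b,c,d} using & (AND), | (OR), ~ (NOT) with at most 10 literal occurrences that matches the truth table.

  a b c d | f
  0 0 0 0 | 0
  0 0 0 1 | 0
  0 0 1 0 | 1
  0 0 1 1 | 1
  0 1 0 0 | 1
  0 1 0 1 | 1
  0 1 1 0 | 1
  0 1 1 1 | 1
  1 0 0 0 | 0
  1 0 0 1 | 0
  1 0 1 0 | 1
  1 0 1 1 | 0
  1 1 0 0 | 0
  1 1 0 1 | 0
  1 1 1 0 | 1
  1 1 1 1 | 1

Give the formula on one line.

  ~a = 1111111100000000
  (b & ~a) = 0000111100000000
  (~a | b) = 1111111100001111
  ~d = 1010101010101010
  ((~a | b) | ~d) = 1111111110101111
  ~c = 1100110011001100
  (((~a | b) | ~d) | ~c) = 1111111111101111
  ((((~a | b) | ~d) | ~c) & c) = 0011001100100011
  ((b & ~a) | ((((~a | b) | ~d) | ~c) & c)) = 0011111100100011

((b & ~a) | ((((~a | b) | ~d) | ~c) & c))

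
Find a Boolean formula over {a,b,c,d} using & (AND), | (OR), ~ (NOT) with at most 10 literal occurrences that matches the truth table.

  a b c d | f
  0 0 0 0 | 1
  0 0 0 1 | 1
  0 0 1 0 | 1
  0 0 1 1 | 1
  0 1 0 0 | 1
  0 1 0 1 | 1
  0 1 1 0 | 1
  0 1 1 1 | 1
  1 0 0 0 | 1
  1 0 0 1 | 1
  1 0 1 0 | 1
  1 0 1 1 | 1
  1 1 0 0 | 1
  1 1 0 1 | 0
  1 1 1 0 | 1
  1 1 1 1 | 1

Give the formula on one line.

(((b | (~d & c)) & (d & (c | ~b))) | (~d | (~a | ~b)))

  ~d = 1010101010101010
  (~d & c) = 0010001000100010
  (b | (~d & c)) = 0010111100101111
  ~b = 1111000011110000
  (c | ~b) = 1111001111110011
  (d & (c | ~b)) = 0101000101010001
  ((b | (~d & c)) & (d & (c | ~b))) = 0000000100000001
  ~a = 1111111100000000
  (~a | ~b) = 1111111111110000
  (~d | (~a | ~b)) = 1111111111111010
  (((b | (~d & c)) & (d & (c | ~b))) | (~d | (~a | ~b))) = 1111111111111011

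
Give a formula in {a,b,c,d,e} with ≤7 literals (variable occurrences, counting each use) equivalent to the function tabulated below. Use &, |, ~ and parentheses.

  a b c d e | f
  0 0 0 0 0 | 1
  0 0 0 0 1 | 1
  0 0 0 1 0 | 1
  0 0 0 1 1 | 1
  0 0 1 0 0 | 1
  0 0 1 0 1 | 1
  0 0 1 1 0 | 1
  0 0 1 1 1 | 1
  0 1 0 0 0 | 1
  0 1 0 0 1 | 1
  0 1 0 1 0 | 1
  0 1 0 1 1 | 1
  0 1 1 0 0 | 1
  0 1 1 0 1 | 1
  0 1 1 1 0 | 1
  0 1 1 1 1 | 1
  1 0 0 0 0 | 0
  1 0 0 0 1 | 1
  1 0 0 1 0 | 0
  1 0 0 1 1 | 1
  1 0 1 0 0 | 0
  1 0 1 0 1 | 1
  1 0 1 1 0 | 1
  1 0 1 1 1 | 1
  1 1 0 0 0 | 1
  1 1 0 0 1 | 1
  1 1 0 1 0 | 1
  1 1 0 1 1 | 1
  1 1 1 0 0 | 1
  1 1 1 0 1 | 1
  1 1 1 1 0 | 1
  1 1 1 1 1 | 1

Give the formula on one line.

((((c & d) | e) | ~a) | b)

  (c & d) = 00000011000000110000001100000011
  ((c & d) | e) = 01010111010101110101011101010111
  ~a = 11111111111111110000000000000000
  (((c & d) | e) | ~a) = 11111111111111110101011101010111
  ((((c & d) | e) | ~a) | b) = 11111111111111110101011111111111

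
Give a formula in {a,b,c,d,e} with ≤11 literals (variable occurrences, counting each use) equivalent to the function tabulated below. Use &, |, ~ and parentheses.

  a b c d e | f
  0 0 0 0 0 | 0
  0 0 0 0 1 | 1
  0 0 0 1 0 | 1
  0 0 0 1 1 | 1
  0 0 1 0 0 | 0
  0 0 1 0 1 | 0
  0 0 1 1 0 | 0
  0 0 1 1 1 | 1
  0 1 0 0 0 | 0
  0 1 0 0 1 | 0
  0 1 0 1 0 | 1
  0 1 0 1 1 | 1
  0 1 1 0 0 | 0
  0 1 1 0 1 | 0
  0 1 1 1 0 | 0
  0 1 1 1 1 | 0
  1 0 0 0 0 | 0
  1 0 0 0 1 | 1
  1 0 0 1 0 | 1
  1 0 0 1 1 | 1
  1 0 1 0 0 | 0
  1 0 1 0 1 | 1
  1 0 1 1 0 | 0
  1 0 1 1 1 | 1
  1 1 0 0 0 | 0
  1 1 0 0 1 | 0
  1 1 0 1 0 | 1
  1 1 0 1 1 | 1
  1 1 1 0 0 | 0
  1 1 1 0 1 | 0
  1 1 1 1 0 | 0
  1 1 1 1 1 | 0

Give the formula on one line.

(((a | (~a & ~c)) | d) & ((d & ~c) | (e & ~b)))

  ~a = 11111111111111110000000000000000
  ~c = 11110000111100001111000011110000
  (~a & ~c) = 11110000111100000000000000000000
  (a | (~a & ~c)) = 11110000111100001111111111111111
  ((a | (~a & ~c)) | d) = 11110011111100111111111111111111
  (d & ~c) = 00110000001100000011000000110000
  ~b = 11111111000000001111111100000000
  (e & ~b) = 01010101000000000101010100000000
  ((d & ~c) | (e & ~b)) = 01110101001100000111010100110000
  (((a | (~a & ~c)) | d) & ((d & ~c) | (e & ~b))) = 01110001001100000111010100110000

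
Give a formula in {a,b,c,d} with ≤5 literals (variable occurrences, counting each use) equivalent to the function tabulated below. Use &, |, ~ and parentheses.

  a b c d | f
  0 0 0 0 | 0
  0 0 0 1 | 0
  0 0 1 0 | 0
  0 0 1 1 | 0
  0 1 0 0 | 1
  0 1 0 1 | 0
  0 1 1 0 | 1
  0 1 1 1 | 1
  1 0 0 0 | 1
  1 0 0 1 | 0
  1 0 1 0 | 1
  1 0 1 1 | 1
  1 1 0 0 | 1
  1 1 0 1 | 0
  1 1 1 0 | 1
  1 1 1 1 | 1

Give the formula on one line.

((~d | c) & (b | a))

  ~d = 1010101010101010
  (~d | c) = 1011101110111011
  (b | a) = 0000111111111111
  ((~d | c) & (b | a)) = 0000101110111011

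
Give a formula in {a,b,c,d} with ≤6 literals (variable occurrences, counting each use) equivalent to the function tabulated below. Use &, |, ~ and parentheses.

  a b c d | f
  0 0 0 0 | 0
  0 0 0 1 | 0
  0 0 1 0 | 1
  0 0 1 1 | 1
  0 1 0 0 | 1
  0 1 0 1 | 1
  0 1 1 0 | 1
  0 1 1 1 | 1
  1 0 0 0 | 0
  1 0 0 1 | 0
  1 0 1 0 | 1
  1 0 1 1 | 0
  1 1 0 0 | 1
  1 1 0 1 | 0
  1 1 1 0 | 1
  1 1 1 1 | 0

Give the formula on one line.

  ~a = 1111111100000000
  ~d = 1010101010101010
  (~a | ~d) = 1111111110101010
  (c | b) = 0011111100111111
  ((~a | ~d) & (c | b)) = 0011111100101010

((~a | ~d) & (c | b))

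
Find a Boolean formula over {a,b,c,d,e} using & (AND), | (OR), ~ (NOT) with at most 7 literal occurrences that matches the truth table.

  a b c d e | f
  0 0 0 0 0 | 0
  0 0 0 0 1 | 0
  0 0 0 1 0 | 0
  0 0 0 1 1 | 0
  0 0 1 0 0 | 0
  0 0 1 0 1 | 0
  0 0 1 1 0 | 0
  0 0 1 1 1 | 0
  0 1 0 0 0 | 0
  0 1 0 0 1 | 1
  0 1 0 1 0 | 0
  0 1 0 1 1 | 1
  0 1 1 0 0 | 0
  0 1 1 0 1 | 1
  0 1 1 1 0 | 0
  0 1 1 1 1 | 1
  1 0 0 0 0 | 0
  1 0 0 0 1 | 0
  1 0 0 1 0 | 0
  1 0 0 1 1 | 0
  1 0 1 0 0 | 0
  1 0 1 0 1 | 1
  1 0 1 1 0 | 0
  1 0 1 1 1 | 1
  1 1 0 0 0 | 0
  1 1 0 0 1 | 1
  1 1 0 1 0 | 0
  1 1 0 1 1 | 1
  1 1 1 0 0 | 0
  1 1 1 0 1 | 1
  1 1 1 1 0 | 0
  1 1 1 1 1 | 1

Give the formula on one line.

((e & b) | ((e & (c | ~e)) & a))

  (e & b) = 00000000010101010000000001010101
  ~e = 10101010101010101010101010101010
  (c | ~e) = 10101111101011111010111110101111
  (e & (c | ~e)) = 00000101000001010000010100000101
  ((e & (c | ~e)) & a) = 00000000000000000000010100000101
  ((e & b) | ((e & (c | ~e)) & a)) = 00000000010101010000010101010101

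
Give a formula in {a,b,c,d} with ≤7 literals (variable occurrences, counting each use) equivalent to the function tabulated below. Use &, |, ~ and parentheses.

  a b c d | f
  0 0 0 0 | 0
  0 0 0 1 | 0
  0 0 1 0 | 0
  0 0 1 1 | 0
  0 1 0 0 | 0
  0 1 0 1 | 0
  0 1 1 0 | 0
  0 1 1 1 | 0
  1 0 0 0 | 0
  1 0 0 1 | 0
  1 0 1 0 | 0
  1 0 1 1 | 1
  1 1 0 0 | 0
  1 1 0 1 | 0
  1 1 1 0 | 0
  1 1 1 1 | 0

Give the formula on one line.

  ~b = 1111000011110000
  ~a = 1111111100000000
  (~b | ~a) = 1111111111110000
  (b | c) = 0011111100111111
  ((~b | ~a) & (b | c)) = 0011111100110000
  (((~b | ~a) & (b | c)) & d) = 0001010100010000
  ((((~b | ~a) & (b | c)) & d) & a) = 0000000000010000

((((~b | ~a) & (b | c)) & d) & a)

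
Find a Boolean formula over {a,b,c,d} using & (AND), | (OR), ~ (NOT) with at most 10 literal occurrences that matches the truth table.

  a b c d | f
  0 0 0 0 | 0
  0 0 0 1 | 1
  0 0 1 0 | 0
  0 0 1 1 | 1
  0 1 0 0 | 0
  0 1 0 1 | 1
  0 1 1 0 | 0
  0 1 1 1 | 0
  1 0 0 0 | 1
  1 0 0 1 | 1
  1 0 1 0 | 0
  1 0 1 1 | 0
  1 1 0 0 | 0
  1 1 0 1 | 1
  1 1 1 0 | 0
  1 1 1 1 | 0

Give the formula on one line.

  ~b = 1111000011110000
  ~c = 1100110011001100
  (c & a) = 0000000000110011
  (~c | (c & a)) = 1100110011111111
  (d & (~c | (c & a))) = 0100010001010101
  (~b | (d & (~c | (c & a)))) = 1111010011110101
  ~a = 1111111100000000
  (~a | ~c) = 1111111111001100
  (a | d) = 0101010111111111
  ((~a | ~c) & (a | d)) = 0101010111001100
  ((~b | (d & (~c | (c & a)))) & ((~a | ~c) & (a | d))) = 0101010011000100

((~b | (d & (~c | (c & a)))) & ((~a | ~c) & (a | d)))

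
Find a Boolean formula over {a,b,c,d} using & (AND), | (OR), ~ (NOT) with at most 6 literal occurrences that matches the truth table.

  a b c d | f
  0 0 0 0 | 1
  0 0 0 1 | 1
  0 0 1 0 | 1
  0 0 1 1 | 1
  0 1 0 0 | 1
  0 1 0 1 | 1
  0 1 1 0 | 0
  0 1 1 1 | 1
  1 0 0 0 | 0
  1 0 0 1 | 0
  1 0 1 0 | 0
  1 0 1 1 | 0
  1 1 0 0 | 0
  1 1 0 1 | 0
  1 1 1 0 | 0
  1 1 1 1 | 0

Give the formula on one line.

  ~c = 1100110011001100
  ~b = 1111000011110000
  (d | ~b) = 1111010111110101
  (~c | (d | ~b)) = 1111110111111101
  ~a = 1111111100000000
  ((~c | (d | ~b)) & ~a) = 1111110100000000

((~c | (d | ~b)) & ~a)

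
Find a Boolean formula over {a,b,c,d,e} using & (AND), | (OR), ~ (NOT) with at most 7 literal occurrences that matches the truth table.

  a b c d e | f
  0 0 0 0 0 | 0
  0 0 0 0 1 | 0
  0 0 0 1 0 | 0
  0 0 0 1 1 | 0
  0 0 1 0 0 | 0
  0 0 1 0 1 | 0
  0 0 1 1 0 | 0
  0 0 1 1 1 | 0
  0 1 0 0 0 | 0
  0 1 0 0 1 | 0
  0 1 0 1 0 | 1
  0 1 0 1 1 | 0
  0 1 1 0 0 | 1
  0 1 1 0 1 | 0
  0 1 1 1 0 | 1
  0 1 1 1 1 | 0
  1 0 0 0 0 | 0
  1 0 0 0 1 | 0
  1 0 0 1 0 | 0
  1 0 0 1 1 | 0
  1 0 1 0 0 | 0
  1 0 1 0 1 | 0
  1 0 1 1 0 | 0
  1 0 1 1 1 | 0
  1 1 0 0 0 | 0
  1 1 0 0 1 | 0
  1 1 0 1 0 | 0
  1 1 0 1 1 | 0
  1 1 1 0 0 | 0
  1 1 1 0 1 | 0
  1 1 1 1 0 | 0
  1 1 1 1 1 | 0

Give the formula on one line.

((a | ~e) & ((d | (c | ~b)) & (b & ~a)))

  ~e = 10101010101010101010101010101010
  (a | ~e) = 10101010101010101111111111111111
  ~b = 11111111000000001111111100000000
  (c | ~b) = 11111111000011111111111100001111
  (d | (c | ~b)) = 11111111001111111111111100111111
  ~a = 11111111111111110000000000000000
  (b & ~a) = 00000000111111110000000000000000
  ((d | (c | ~b)) & (b & ~a)) = 00000000001111110000000000000000
  ((a | ~e) & ((d | (c | ~b)) & (b & ~a))) = 00000000001010100000000000000000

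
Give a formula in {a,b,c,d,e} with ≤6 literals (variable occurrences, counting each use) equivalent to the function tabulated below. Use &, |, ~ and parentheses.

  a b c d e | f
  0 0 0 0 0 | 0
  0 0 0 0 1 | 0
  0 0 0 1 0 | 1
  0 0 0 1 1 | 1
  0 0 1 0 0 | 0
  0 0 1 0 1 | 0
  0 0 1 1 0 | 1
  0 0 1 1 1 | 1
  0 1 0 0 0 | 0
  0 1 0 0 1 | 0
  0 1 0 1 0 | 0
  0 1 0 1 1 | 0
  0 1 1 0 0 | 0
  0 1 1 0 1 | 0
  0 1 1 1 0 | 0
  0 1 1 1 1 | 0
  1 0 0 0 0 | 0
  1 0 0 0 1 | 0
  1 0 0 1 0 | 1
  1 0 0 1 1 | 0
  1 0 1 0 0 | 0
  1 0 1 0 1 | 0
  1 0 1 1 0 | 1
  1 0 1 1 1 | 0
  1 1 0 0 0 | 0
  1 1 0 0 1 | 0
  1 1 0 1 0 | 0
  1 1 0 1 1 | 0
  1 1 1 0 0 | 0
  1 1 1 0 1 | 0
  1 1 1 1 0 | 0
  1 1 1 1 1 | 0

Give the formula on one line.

  ~b = 11111111000000001111111100000000
  (~b & d) = 00110011000000000011001100000000
  ~e = 10101010101010101010101010101010
  ~a = 11111111111111110000000000000000
  (~e | ~a) = 11111111111111111010101010101010
  ((~b & d) & (~e | ~a)) = 00110011000000000010001000000000

((~b & d) & (~e | ~a))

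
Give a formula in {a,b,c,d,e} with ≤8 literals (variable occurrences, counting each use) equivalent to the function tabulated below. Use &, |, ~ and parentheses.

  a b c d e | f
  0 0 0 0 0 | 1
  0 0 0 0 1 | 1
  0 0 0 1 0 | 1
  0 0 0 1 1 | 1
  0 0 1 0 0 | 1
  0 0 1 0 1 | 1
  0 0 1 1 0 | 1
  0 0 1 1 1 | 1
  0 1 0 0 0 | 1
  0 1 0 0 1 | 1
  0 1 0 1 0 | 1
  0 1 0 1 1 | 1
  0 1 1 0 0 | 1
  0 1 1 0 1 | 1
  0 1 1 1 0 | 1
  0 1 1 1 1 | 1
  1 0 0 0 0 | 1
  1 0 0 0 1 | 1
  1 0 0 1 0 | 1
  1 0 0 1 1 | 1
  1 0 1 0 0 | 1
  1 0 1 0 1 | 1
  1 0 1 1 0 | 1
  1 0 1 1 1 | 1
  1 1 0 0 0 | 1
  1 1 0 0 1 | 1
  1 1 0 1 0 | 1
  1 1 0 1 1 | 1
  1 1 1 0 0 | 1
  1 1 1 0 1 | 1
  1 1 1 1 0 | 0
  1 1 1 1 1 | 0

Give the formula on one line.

  ~c = 11110000111100001111000011110000
  (~c & b) = 00000000111100000000000011110000
  ~b = 11111111000000001111111100000000
  ~a = 11111111111111110000000000000000
  (~b | ~a) = 11111111111111111111111100000000
  ~d = 11001100110011001100110011001100
  ((~b | ~a) | ~d) = 11111111111111111111111111001100
  ((~c & b) | ((~b | ~a) | ~d)) = 11111111111111111111111111111100

((~c & b) | ((~b | ~a) | ~d))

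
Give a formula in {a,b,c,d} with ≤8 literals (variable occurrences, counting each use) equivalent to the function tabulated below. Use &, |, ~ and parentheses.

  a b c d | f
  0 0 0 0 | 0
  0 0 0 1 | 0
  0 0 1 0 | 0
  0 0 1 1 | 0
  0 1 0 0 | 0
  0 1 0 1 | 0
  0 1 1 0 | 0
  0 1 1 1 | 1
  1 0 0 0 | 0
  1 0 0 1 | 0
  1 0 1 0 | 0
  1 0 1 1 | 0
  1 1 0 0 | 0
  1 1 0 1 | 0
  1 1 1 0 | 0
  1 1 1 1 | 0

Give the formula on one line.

  (c | d) = 0111011101110111
  (b & (c | d)) = 0000011100000111
  ((b & (c | d)) & d) = 0000010100000101
  ~c = 1100110011001100
  ~a = 1111111100000000
  (~c | ~a) = 1111111111001100
  (((b & (c | d)) & d) & (~c | ~a)) = 0000010100000100
  (c & (((b & (c | d)) & d) & (~c | ~a))) = 0000000100000000

(c & (((b & (c | d)) & d) & (~c | ~a)))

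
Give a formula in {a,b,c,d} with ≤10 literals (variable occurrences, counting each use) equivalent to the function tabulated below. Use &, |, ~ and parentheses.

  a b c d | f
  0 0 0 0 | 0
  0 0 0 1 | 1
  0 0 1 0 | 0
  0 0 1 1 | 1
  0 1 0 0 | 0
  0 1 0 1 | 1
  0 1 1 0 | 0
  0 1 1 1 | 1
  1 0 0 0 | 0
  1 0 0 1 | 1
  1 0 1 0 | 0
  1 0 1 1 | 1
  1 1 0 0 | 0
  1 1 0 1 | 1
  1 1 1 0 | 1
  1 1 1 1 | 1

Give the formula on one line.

  ~a = 1111111100000000
  (~a | c) = 1111111100110011
  (b | d) = 0101111101011111
  ((~a | c) | (b | d)) = 1111111101111111
  ~d = 1010101010101010
  (((~a | c) | (b | d)) & ~d) = 1010101000101010
  (a & b) = 0000000000001111
  (c & (a & b)) = 0000000000000011
  ((((~a | c) | (b | d)) & ~d) & (c & (a & b))) = 0000000000000010
  (((((~a | c) | (b | d)) & ~d) & (c & (a & b))) | d) = 0101010101010111

(((((~a | c) | (b | d)) & ~d) & (c & (a & b))) | d)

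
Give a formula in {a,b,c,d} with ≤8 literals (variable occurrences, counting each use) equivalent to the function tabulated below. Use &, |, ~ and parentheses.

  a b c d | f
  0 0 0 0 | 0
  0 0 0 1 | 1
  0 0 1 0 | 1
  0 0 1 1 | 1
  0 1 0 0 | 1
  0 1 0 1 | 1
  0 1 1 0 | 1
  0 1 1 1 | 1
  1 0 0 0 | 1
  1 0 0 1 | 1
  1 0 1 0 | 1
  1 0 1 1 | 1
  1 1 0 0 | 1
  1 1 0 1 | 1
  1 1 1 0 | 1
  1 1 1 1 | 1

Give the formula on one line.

  (d | a) = 0101010111111111
  ((d | a) | c) = 0111011111111111
  ~a = 1111111100000000
  (b & ~a) = 0000111100000000
  (((d | a) | c) | (b & ~a)) = 0111111111111111

(((d | a) | c) | (b & ~a))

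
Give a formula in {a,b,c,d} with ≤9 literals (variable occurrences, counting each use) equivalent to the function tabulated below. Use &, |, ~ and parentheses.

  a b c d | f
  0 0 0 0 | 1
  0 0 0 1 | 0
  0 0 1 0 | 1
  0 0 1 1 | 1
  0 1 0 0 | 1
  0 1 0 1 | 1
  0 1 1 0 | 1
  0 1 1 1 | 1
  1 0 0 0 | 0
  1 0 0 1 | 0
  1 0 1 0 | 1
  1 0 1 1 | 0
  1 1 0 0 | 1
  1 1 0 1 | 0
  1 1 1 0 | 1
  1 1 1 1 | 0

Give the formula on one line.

  (c | b) = 0011111100111111
  ~a = 1111111100000000
  ~d = 1010101010101010
  (a & ~d) = 0000000010101010
  (~a | (a & ~d)) = 1111111110101010
  ((c | b) & (~a | (a & ~d))) = 0011111100101010
  (~d | a) = 1010101011111111
  (~a & (~d | a)) = 1010101000000000
  (((c | b) & (~a | (a & ~d))) | (~a & (~d | a))) = 1011111100101010

(((c | b) & (~a | (a & ~d))) | (~a & (~d | a)))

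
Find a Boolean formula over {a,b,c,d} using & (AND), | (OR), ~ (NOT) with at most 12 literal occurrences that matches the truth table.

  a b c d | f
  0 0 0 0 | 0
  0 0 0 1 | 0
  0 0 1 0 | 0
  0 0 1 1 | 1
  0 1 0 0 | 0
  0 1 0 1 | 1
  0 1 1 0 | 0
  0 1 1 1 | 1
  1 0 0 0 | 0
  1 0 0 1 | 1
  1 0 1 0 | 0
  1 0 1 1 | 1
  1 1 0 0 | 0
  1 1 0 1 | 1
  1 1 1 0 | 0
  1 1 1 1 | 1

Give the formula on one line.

((((b & ~a) | (~c & (~d | (~c & a)))) | (b | c)) & d)

  ~a = 1111111100000000
  (b & ~a) = 0000111100000000
  ~c = 1100110011001100
  ~d = 1010101010101010
  (~c & a) = 0000000011001100
  (~d | (~c & a)) = 1010101011101110
  (~c & (~d | (~c & a))) = 1000100011001100
  ((b & ~a) | (~c & (~d | (~c & a)))) = 1000111111001100
  (b | c) = 0011111100111111
  (((b & ~a) | (~c & (~d | (~c & a)))) | (b | c)) = 1011111111111111
  ((((b & ~a) | (~c & (~d | (~c & a)))) | (b | c)) & d) = 0001010101010101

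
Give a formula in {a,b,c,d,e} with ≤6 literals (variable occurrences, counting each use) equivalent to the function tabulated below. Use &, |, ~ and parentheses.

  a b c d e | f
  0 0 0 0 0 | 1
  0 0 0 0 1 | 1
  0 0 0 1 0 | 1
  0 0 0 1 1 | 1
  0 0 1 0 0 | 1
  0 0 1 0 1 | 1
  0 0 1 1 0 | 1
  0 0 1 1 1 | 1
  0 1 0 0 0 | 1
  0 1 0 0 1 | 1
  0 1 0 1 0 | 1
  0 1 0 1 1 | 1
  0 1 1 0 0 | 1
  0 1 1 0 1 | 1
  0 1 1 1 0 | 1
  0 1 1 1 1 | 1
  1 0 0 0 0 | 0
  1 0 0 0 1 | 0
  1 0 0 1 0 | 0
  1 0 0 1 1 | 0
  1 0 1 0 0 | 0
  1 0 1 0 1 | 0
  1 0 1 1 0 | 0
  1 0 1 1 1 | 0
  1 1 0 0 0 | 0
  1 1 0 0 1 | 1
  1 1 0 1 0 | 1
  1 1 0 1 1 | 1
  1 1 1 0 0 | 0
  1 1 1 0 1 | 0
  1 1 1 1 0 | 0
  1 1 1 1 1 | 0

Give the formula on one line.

((~a | b) & (~a | (~c & (d | e))))

  ~a = 11111111111111110000000000000000
  (~a | b) = 11111111111111110000000011111111
  ~c = 11110000111100001111000011110000
  (d | e) = 01110111011101110111011101110111
  (~c & (d | e)) = 01110000011100000111000001110000
  (~a | (~c & (d | e))) = 11111111111111110111000001110000
  ((~a | b) & (~a | (~c & (d | e)))) = 11111111111111110000000001110000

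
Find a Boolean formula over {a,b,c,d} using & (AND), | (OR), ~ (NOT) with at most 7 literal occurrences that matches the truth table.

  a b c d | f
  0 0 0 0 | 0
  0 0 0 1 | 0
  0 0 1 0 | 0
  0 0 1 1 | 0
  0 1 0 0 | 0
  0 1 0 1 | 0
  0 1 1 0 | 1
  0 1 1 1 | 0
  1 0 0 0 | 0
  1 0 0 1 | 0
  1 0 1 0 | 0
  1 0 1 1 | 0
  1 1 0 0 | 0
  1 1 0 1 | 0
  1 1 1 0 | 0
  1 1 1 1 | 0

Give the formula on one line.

  ~a = 1111111100000000
  (b & ~a) = 0000111100000000
  (b | a) = 0000111111111111
  (c & (b | a)) = 0000001100110011
  ~d = 1010101010101010
  ((c & (b | a)) & ~d) = 0000001000100010
  ((b & ~a) & ((c & (b | a)) & ~d)) = 0000001000000000

((b & ~a) & ((c & (b | a)) & ~d))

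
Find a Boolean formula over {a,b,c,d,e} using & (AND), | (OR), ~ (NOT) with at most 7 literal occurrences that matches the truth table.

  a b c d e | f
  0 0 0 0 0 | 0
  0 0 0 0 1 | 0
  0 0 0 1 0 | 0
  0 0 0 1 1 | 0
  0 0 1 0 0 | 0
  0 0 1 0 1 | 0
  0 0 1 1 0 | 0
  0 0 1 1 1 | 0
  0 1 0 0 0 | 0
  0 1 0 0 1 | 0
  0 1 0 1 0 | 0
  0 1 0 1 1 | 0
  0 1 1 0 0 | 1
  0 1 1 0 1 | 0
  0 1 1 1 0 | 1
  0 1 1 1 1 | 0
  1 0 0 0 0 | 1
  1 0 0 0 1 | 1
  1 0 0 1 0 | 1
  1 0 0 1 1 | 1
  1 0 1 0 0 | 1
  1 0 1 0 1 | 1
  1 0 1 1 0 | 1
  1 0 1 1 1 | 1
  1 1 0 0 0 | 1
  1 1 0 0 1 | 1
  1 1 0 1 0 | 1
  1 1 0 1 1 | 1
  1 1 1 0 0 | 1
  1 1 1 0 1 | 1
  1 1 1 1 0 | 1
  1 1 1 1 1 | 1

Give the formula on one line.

  ~a = 11111111111111110000000000000000
  (~a & c) = 00001111000011110000000000000000
  ((~a & c) & b) = 00000000000011110000000000000000
  ~e = 10101010101010101010101010101010
  (((~a & c) & b) & ~e) = 00000000000010100000000000000000
  ((((~a & c) & b) & ~e) | a) = 00000000000010101111111111111111

((((~a & c) & b) & ~e) | a)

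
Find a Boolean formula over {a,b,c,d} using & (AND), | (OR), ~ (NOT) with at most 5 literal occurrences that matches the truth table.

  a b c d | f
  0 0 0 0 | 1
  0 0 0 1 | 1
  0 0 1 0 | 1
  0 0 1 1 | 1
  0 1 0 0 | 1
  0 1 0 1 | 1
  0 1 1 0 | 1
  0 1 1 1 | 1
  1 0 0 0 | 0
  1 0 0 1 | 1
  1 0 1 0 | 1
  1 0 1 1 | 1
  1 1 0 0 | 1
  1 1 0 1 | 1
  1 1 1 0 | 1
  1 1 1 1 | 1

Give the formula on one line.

  ~b = 1111000011110000
  ~a = 1111111100000000
  (~b & ~a) = 1111000000000000
  (d | b) = 0101111101011111
  ((~b & ~a) | (d | b)) = 1111111101011111
  (c | ((~b & ~a) | (d | b))) = 1111111101111111

(c | ((~b & ~a) | (d | b)))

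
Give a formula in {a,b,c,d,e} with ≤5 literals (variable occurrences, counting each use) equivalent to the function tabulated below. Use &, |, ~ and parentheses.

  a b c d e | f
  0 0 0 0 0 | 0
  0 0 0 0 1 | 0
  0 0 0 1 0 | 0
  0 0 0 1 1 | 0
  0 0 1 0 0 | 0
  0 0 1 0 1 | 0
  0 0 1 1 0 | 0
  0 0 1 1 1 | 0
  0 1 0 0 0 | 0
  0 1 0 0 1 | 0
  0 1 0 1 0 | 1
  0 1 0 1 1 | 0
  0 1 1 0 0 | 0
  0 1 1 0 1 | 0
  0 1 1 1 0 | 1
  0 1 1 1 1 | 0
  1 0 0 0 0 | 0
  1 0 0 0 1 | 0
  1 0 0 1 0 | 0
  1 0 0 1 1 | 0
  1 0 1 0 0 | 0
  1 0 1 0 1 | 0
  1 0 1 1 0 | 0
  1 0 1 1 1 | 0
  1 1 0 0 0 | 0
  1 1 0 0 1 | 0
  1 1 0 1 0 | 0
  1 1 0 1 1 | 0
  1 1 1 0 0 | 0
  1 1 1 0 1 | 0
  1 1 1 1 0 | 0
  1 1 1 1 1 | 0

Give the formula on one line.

(d & (~d | (b & (~e & ~a))))

  ~d = 11001100110011001100110011001100
  ~e = 10101010101010101010101010101010
  ~a = 11111111111111110000000000000000
  (~e & ~a) = 10101010101010100000000000000000
  (b & (~e & ~a)) = 00000000101010100000000000000000
  (~d | (b & (~e & ~a))) = 11001100111011101100110011001100
  (d & (~d | (b & (~e & ~a)))) = 00000000001000100000000000000000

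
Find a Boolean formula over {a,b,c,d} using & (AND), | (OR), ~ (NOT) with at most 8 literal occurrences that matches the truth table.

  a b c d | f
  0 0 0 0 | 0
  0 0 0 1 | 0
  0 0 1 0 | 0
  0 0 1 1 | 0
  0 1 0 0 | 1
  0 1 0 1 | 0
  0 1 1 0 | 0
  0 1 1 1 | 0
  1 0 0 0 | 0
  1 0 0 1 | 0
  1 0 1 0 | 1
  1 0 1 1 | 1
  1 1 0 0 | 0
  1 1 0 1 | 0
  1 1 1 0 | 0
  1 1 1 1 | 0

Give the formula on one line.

((c & (a & ~b)) | ((~d & ~a) & (b & ~c)))

  ~b = 1111000011110000
  (a & ~b) = 0000000011110000
  (c & (a & ~b)) = 0000000000110000
  ~d = 1010101010101010
  ~a = 1111111100000000
  (~d & ~a) = 1010101000000000
  ~c = 1100110011001100
  (b & ~c) = 0000110000001100
  ((~d & ~a) & (b & ~c)) = 0000100000000000
  ((c & (a & ~b)) | ((~d & ~a) & (b & ~c))) = 0000100000110000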